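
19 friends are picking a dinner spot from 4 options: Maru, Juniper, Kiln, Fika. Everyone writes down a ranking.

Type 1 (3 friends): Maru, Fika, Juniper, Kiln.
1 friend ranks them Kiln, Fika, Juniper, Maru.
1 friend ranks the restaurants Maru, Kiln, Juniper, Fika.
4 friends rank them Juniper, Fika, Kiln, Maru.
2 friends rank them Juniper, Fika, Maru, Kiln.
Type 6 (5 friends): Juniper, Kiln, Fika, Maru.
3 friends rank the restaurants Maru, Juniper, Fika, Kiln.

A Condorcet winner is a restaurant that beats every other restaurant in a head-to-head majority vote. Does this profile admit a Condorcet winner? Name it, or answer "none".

Juniper

Check each pair by majority over 19 ballots:
Maru–Juniper: Juniper 12–7.
Maru vs Kiln: Maru preferred on 3+1+2+3 = 9 ballots; Kiln wins 10–9.
Maru vs Fika: Fika wins 12–7.
Juniper vs Kiln: 3+4+2+5+3 = 17 for Juniper, 2 for Kiln — Juniper by 17–2.
Juniper vs Fika: Juniper, 15–4.
Kiln vs Fika: Fika wins 12–7.
Juniper defeats every rival head-to-head and is the Condorcet winner.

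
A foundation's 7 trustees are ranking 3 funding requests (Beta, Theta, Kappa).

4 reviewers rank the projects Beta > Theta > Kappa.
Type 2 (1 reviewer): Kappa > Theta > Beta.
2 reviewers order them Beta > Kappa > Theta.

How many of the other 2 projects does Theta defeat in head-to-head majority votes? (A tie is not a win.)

1

Theta against each rival (7 reviewers):
Theta vs Beta: 1 to 6, Beta.
Theta vs Kappa: Theta is ranked higher on 4 ballots, Kappa on 3. Theta wins 4–3.
Theta beats Kappa; loses to Beta — 1 pairwise win.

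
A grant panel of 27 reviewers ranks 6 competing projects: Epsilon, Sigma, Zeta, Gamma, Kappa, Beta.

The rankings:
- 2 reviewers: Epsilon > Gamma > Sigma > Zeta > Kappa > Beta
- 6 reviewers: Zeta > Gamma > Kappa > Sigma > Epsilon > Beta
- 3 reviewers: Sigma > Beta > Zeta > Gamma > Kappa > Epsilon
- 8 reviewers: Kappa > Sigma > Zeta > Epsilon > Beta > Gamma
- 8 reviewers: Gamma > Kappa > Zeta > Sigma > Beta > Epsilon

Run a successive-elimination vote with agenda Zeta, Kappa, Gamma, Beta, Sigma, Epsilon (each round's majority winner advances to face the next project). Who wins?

Gamma

Round 1: Zeta vs Kappa — 11–16, Kappa advances.
Round 2: Kappa vs Gamma — 8–19, Gamma advances.
Round 3: Gamma vs Beta — 16–11, Gamma advances.
Round 4: Gamma vs Sigma — 16–11, Gamma advances.
Round 5: Gamma vs Epsilon — 17–10, Gamma advances.
The agenda winner is Gamma.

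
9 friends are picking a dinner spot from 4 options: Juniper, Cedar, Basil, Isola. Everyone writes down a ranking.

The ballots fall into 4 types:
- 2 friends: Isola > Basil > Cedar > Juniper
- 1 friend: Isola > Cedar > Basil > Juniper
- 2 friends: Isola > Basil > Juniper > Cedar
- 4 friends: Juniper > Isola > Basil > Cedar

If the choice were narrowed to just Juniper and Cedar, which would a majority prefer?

Ballots ranking Juniper above Cedar: 2 + 4 = 6.
Ballots ranking Cedar above Juniper: 9 − 6 = 3.
Juniper wins the head-to-head 6–3.

Juniper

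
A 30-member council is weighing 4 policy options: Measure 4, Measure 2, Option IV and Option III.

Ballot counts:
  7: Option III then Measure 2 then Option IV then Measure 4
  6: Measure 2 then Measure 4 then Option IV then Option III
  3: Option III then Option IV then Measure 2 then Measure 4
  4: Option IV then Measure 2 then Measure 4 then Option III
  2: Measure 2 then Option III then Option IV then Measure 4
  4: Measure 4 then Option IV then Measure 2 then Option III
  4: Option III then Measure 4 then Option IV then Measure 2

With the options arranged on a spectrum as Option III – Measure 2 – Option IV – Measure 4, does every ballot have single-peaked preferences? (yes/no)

no

Axis positions: Option III=1, Measure 2=2, Option IV=3, Measure 4=4.
Bloc 1 (peak Option III at position 1): ranking walks positions 1-2-3-4, expanding outward from the peak — single-peaked.
Bloc 2: ranking walks positions 2-4-3-1; Measure 4 is ranked above Option IV even though Option IV lies between Measure 4 and the peak Measure 2 on the axis — preferences dip and rise again. Not single-peaked.
Bloc 3: ranking walks positions 1-3-2-4; Option IV is ranked above Measure 2 even though Measure 2 lies between Option IV and the peak Option III on the axis — preferences dip and rise again. Not single-peaked.
Bloc 4 (peak Option IV at position 3): ranking walks positions 3-2-4-1, expanding outward from the peak — single-peaked.
Bloc 5 (peak Measure 2 at position 2): ranking walks positions 2-1-3-4, expanding outward from the peak — single-peaked.
Bloc 6 (peak Measure 4 at position 4): ranking walks positions 4-3-2-1, expanding outward from the peak — single-peaked.
Bloc 7: ranking walks positions 1-4-3-2; Measure 4 is ranked above Measure 2 even though Measure 2 lies between Measure 4 and the peak Option III on the axis — preferences dip and rise again. Not single-peaked.
Bloc 2 violates single-peakedness, so the profile is not single-peaked on this axis.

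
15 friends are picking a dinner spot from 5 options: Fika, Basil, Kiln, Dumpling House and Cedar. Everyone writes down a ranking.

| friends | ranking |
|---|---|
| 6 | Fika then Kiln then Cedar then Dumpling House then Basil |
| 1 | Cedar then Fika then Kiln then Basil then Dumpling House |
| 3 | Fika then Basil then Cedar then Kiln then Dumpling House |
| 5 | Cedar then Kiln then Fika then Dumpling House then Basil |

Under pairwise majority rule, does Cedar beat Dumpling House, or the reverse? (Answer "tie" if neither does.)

Cedar

Ballots ranking Cedar above Dumpling House: 6 + 1 + 3 + 5 = 15.
Ballots ranking Dumpling House above Cedar: 15 − 15 = 0.
Cedar wins the head-to-head 15–0.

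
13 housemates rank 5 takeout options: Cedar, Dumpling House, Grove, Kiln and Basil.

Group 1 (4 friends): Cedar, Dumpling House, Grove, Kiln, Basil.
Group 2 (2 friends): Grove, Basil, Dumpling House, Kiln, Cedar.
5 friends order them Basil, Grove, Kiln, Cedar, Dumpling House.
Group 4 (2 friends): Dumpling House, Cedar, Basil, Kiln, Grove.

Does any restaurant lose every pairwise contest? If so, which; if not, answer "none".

Head-to-head results (13 friends):
Cedar vs Dumpling House: 4+5 = 9 for Cedar, 4 for Dumpling House — Cedar by 9–4.
Cedar vs Grove: 4+2 = 6 for Cedar, 7 for Grove — Grove by 7–6.
Cedar vs Kiln: 4+2 = 6 for Cedar, 7 for Kiln — Kiln by 7–6.
Cedar vs Basil: 4+2 = 6 for Cedar, 7 for Basil — Basil by 7–6.
Dumpling House vs Grove: 6 to 7, Grove.
Dumpling House vs Kiln: Dumpling House, 8–5.
Dumpling House vs Basil: Basil, 7–6.
Grove vs Kiln: 4+2+5 = 11 for Grove, 2 for Kiln — Grove by 11–2.
Grove vs Basil: Basil wins 7–6.
Kiln vs Basil: 4 for Kiln, 9 for Basil — Basil by 9–4.
Each restaurant has at least one pairwise win (Cedar beats Dumpling House; Dumpling House beats Kiln; Grove beats Cedar; Kiln beats Cedar; Basil beats Cedar) — no Condorcet loser.

none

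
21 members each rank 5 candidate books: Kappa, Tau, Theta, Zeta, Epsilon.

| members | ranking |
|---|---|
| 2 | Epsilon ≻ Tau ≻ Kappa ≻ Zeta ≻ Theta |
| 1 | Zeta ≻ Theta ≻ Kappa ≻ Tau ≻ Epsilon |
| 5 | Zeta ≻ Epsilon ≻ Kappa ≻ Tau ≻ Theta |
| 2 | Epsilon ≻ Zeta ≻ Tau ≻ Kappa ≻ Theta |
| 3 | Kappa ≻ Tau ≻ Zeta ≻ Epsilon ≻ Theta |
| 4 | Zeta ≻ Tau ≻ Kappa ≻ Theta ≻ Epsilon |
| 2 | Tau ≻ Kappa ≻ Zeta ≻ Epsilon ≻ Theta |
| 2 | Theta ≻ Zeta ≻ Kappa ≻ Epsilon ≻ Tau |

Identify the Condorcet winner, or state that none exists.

Zeta

Pairwise majorities:
Kappa–Tau: Kappa 11–10.
Kappa vs Theta: Kappa wins 18–3.
Kappa vs Zeta: Zeta wins 14–7.
Kappa vs Epsilon: Kappa, 12–9.
Tau–Theta: Tau 18–3.
Tau–Zeta: Zeta 14–7.
Tau vs Epsilon: Epsilon, 11–10.
Theta–Zeta: Zeta 19–2.
Theta vs Epsilon: Epsilon, 14–7.
Zeta–Epsilon: Zeta 17–4.
Zeta beats each of Kappa, Tau, Theta, Epsilon — Zeta is the Condorcet winner.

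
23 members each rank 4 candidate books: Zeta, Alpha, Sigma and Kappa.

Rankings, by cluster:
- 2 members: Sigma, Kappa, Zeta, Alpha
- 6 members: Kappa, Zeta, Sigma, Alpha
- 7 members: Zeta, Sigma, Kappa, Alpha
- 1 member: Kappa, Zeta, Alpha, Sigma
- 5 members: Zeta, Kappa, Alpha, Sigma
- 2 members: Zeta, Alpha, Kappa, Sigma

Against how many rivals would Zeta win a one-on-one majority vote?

Zeta against each rival (23 members):
Zeta vs Alpha: Zeta, 23–0.
Zeta–Sigma: Zeta 21–2.
Zeta vs Kappa: Zeta, 14–9.
Zeta beats Alpha, Sigma, Kappa — 3 pairwise wins.

3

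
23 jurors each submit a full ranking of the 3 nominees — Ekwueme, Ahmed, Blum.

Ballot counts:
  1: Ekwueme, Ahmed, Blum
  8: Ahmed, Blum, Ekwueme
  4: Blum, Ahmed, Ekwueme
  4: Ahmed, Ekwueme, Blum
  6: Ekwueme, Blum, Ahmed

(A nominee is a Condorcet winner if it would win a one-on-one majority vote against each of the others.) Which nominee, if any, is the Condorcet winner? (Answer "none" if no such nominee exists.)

Ahmed

Pairwise majorities:
Ekwueme vs Ahmed: Ekwueme preferred on 1+6 = 7 ballots; Ahmed wins 16–7.
Ekwueme vs Blum: Ekwueme preferred on 1+4+6 = 11 ballots; Blum wins 12–11.
Ahmed vs Blum: 13 to 10, Ahmed.
Only Ahmed has no losses; Ahmed is the Condorcet winner.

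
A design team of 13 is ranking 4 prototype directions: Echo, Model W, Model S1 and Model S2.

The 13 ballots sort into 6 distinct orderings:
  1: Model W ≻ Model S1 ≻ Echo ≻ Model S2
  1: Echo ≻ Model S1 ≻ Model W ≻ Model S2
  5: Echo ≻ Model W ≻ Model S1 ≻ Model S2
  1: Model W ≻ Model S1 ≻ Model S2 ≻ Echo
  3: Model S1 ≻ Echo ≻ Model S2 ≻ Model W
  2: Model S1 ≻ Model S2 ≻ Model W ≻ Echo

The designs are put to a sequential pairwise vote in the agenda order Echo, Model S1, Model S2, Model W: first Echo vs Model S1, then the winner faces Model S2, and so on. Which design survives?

Model W

Round 1: Echo vs Model S1 — 6–7, Model S1 advances.
Round 2: Model S1 vs Model S2 — 13–0, Model S1 advances.
Round 3: Model S1 vs Model W — 6–7, Model W advances.
Model W survives the agenda.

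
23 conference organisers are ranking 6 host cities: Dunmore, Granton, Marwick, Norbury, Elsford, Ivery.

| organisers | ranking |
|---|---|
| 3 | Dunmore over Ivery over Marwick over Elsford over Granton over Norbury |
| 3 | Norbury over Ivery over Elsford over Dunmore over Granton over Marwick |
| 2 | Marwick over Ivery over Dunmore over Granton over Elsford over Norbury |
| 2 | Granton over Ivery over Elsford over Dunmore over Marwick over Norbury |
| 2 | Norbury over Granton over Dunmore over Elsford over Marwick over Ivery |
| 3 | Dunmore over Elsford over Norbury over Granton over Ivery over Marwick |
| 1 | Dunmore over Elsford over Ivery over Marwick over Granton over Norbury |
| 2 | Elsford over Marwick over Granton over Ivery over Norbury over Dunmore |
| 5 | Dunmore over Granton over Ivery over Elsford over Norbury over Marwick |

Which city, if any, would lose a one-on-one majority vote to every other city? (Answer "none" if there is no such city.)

Pairwise majorities:
Dunmore vs Granton: 3+3+2+3+1+5 = 17 for Dunmore, 6 for Granton — Dunmore by 17–6.
Dunmore vs Marwick: 19 for Dunmore, 4 for Marwick — Dunmore by 19–4.
Dunmore vs Norbury: Dunmore, 16–7.
Dunmore vs Elsford: Dunmore, 16–7.
Dunmore vs Ivery: 3+2+3+1+5 = 14 for Dunmore, 9 for Ivery — Dunmore by 14–9.
Granton vs Marwick: Granton preferred on 3+2+2+3+5 = 15 ballots; Granton wins 15–8.
Granton vs Norbury: Granton wins 15–8.
Granton vs Elsford: Granton preferred on 2+2+2+5 = 11 ballots; Elsford wins 12–11.
Granton–Ivery: Granton 14–9.
Marwick vs Norbury: Norbury, 13–10.
Marwick vs Elsford: 3+2 = 5 for Marwick, 18 for Elsford — Elsford by 18–5.
Marwick vs Ivery: 2+2+2 = 6 for Marwick, 17 for Ivery — Ivery by 17–6.
Norbury vs Elsford: Norbury is ranked higher on 3+2 = 5 ballots, Elsford on 18. Elsford wins 18–5.
Norbury–Ivery: Ivery 15–8.
Elsford vs Ivery: Ivery wins 15–8.
Only Marwick has no wins; Marwick is the Condorcet loser.

Marwick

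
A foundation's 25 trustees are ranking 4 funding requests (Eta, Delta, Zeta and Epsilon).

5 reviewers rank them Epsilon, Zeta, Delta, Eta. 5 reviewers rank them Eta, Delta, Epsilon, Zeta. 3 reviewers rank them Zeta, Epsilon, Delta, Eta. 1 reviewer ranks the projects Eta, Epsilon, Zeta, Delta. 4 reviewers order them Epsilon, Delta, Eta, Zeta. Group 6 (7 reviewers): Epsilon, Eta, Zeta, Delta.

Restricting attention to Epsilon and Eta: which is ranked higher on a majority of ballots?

Ballots ranking Epsilon above Eta: 5 + 3 + 4 + 7 = 19.
Ballots ranking Eta above Epsilon: 25 − 19 = 6.
Epsilon wins the head-to-head 19–6.

Epsilon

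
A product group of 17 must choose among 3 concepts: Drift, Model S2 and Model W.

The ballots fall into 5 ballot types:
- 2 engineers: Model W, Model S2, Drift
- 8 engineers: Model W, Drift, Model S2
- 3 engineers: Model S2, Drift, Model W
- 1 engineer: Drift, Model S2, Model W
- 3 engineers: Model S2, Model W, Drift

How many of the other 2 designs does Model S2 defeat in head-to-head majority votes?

Model S2 against each rival (17 engineers):
Model S2–Drift: Drift 9–8.
Model S2 vs Model W: 7 to 10, Model W.
Model S2 beats no one; loses to Drift, Model W — 0 pairwise wins.

0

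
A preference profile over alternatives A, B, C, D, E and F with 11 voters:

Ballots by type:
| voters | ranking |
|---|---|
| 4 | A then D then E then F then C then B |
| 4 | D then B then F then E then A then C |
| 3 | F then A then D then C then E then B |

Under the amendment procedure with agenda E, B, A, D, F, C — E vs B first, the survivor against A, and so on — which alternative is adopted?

Round 1: E vs B — 7–4, E advances.
Round 2: E vs A — 4–7, A advances.
Round 3: A vs D — 7–4, A advances.
Round 4: A vs F — 4–7, F advances.
Round 5: F vs C — 11–0, F advances.
The agenda winner is F.

F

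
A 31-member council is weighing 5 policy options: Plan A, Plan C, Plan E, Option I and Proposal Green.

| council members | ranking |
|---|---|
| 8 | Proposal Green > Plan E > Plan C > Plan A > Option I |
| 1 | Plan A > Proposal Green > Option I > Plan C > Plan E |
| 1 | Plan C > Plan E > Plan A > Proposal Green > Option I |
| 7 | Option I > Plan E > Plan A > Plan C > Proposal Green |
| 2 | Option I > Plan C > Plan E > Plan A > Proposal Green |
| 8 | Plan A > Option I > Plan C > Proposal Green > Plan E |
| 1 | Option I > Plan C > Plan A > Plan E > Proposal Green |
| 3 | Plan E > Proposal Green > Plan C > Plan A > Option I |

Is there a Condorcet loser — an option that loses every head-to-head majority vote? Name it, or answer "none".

none

Head-to-head results (31 council members):
Plan A–Plan C: Plan A 16–15.
Plan A–Plan E: Plan E 21–10.
Plan A vs Option I: Plan A, 21–10.
Plan A vs Proposal Green: Plan A is ranked higher on 1+1+7+2+8+1 = 20 ballots, Proposal Green on 11. Plan A wins 20–11.
Plan C vs Plan E: Plan C is ranked higher on 1+1+2+8+1 = 13 ballots, Plan E on 18. Plan E wins 18–13.
Plan C–Option I: Option I 19–12.
Plan C vs Proposal Green: Plan C, 19–12.
Plan E vs Option I: Plan E preferred on 8+1+3 = 12 ballots; Option I wins 19–12.
Plan E–Proposal Green: Proposal Green 17–14.
Option I vs Proposal Green: Option I, 18–13.
Every option wins at least one matchup (Plan A beats Plan C; Plan C beats Proposal Green; Plan E beats Plan A; Option I beats Plan C; Proposal Green beats Plan E), so there is no Condorcet loser.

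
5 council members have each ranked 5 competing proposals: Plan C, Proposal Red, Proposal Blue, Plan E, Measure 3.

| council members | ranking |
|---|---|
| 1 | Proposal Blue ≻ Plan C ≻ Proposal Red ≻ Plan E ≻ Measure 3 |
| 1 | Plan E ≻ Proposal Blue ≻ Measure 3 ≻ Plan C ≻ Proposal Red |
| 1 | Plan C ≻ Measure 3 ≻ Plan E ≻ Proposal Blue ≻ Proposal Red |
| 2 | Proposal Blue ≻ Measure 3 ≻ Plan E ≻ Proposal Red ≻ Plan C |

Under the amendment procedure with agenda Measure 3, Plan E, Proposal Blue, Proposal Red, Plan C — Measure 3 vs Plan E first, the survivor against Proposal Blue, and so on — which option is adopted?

Proposal Blue

Round 1: Measure 3 vs Plan E — 3–2, Measure 3 advances.
Round 2: Measure 3 vs Proposal Blue — 1–4, Proposal Blue advances.
Round 3: Proposal Blue vs Proposal Red — 5–0, Proposal Blue advances.
Round 4: Proposal Blue vs Plan C — 4–1, Proposal Blue advances.
Proposal Blue survives the agenda.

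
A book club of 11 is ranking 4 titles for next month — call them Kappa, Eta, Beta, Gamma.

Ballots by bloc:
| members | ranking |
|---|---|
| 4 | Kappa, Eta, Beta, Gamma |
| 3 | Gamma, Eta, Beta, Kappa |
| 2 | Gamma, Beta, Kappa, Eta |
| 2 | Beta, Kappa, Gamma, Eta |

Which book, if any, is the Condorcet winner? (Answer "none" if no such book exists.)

none

Check each pair by majority over 11 ballots:
Kappa vs Eta: Kappa wins 8–3.
Kappa vs Beta: Beta wins 7–4.
Kappa vs Gamma: Kappa, 6–5.
Eta vs Beta: Eta, 7–4.
Eta vs Gamma: Gamma, 7–4.
Beta vs Gamma: Beta wins 6–5.
No book is unbeaten: Kappa loses to Beta; Eta loses to Kappa; Beta loses to Eta; Gamma loses to Kappa. In particular Kappa → Eta → Beta → Kappa is a majority cycle — no Condorcet winner exists.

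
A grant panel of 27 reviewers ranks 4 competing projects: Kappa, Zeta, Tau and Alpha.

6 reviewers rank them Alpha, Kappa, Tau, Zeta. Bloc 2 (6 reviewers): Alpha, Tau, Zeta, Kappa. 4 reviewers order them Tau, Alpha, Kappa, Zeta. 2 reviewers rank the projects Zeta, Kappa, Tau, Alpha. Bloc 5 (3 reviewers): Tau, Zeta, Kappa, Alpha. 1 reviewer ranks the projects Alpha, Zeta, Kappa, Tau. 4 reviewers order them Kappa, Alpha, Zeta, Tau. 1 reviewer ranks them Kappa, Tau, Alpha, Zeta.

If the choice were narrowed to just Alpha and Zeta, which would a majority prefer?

Ballots ranking Alpha above Zeta: 6 + 6 + 4 + 1 + 4 + 1 = 22.
Ballots ranking Zeta above Alpha: 27 − 22 = 5.
Alpha wins the head-to-head 22–5.

Alpha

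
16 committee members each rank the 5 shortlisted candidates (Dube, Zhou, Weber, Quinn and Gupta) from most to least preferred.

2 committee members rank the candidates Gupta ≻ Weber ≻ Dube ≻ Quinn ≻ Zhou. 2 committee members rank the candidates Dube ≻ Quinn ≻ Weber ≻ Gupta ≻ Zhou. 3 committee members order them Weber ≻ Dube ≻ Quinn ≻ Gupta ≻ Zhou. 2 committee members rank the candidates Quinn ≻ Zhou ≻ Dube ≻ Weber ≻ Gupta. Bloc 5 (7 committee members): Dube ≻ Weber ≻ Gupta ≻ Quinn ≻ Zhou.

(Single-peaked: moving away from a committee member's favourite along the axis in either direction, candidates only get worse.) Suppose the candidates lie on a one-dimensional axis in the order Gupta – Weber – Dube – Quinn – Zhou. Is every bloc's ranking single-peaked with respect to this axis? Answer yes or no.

Axis positions: Gupta=1, Weber=2, Dube=3, Quinn=4, Zhou=5.
Bloc 1 (peak Gupta at position 1): ranking walks positions 1-2-3-4-5, expanding outward from the peak — single-peaked.
Bloc 2 (peak Dube at position 3): ranking walks positions 3-4-2-1-5, expanding outward from the peak — single-peaked.
Bloc 3 (peak Weber at position 2): ranking walks positions 2-3-4-1-5, expanding outward from the peak — single-peaked.
Bloc 4 (peak Quinn at position 4): ranking walks positions 4-5-3-2-1, expanding outward from the peak — single-peaked.
Bloc 5 (peak Dube at position 3): ranking walks positions 3-2-1-4-5, expanding outward from the peak — single-peaked.
Every ranking is single-peaked on this axis.

yes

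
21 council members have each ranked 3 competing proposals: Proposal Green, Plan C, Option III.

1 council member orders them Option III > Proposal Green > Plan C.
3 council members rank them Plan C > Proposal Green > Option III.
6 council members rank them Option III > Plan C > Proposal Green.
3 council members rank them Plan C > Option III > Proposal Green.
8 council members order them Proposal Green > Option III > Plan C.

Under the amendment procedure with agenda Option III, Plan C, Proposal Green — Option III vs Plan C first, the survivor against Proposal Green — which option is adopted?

Proposal Green

Round 1: Option III vs Plan C — 15–6, Option III advances.
Round 2: Option III vs Proposal Green — 10–11, Proposal Green advances.
Proposal Green survives the agenda.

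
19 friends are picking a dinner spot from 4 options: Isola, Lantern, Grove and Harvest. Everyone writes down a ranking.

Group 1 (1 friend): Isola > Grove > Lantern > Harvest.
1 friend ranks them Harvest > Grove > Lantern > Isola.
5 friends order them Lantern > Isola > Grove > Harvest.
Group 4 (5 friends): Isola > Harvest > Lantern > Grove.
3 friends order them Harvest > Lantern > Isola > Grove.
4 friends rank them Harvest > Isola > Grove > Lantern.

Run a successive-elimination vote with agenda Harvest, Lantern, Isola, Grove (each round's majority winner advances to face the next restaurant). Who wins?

Isola

Round 1: Harvest vs Lantern — 13–6, Harvest advances.
Round 2: Harvest vs Isola — 8–11, Isola advances.
Round 3: Isola vs Grove — 18–1, Isola advances.
The agenda winner is Isola.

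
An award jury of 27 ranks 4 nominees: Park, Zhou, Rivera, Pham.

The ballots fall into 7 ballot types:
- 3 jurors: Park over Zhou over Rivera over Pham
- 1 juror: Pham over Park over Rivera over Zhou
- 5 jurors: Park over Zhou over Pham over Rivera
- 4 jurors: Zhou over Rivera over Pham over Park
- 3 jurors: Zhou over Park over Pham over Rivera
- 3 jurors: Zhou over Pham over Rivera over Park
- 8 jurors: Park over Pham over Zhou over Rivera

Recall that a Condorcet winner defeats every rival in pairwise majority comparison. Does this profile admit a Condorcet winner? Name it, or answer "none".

Check each pair by majority over 27 ballots:
Park–Zhou: Park 17–10.
Park vs Rivera: Park preferred on 3+1+5+3+8 = 20 ballots; Park wins 20–7.
Park vs Pham: Park preferred on 3+5+3+8 = 19 ballots; Park wins 19–8.
Zhou vs Rivera: Zhou, 26–1.
Zhou vs Pham: Zhou wins 18–9.
Rivera–Pham: Pham 20–7.
Only Park has no losses; Park is the Condorcet winner.

Park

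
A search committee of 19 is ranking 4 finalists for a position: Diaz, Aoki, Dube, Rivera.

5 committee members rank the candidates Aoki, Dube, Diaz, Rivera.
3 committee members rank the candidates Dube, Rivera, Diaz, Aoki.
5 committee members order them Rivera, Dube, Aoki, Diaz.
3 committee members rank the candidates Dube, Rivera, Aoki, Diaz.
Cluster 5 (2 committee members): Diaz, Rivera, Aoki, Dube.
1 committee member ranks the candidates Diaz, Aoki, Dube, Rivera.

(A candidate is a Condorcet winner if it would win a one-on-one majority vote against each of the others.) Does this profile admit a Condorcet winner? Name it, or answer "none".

Dube

Head-to-head results (19 committee members):
Diaz vs Aoki: 6 to 13, Aoki.
Diaz–Dube: Dube 16–3.
Diaz vs Rivera: Diaz is ranked higher on 5+2+1 = 8 ballots, Rivera on 11. Rivera wins 11–8.
Aoki vs Dube: Dube wins 11–8.
Aoki vs Rivera: 6 to 13, Rivera.
Dube vs Rivera: Dube preferred on 5+3+3+1 = 12 ballots; Dube wins 12–7.
Dube wins every pairwise contest, so Dube is the Condorcet winner.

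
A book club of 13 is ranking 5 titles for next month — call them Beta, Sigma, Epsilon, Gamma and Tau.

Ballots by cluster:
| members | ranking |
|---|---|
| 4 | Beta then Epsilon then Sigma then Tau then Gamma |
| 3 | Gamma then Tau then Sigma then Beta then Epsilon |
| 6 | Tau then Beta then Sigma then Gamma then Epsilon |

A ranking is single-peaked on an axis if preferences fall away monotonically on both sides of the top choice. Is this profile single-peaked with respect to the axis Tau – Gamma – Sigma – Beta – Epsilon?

no

Axis positions: Tau=1, Gamma=2, Sigma=3, Beta=4, Epsilon=5.
Cluster 1: ranking walks positions 4-5-3-1-2; Tau is ranked above Gamma even though Gamma lies between Tau and the peak Beta on the axis — preferences dip and rise again. Not single-peaked.
Cluster 2 (peak Gamma at position 2): ranking walks positions 2-1-3-4-5, expanding outward from the peak — single-peaked.
Cluster 3: ranking walks positions 1-4-3-2-5; Beta is ranked above Gamma even though Gamma lies between Beta and the peak Tau on the axis — preferences dip and rise again. Not single-peaked.
Cluster 1 violates single-peakedness, so the profile is not single-peaked on this axis.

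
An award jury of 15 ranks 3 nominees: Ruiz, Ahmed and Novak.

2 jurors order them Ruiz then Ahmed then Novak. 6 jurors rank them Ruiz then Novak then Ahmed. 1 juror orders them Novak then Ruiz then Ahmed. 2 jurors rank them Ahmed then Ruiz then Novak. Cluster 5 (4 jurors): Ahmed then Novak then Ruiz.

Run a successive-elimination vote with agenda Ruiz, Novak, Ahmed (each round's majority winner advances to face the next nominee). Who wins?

Round 1: Ruiz vs Novak — 10–5, Ruiz advances.
Round 2: Ruiz vs Ahmed — 9–6, Ruiz advances.
Ruiz survives the agenda.

Ruiz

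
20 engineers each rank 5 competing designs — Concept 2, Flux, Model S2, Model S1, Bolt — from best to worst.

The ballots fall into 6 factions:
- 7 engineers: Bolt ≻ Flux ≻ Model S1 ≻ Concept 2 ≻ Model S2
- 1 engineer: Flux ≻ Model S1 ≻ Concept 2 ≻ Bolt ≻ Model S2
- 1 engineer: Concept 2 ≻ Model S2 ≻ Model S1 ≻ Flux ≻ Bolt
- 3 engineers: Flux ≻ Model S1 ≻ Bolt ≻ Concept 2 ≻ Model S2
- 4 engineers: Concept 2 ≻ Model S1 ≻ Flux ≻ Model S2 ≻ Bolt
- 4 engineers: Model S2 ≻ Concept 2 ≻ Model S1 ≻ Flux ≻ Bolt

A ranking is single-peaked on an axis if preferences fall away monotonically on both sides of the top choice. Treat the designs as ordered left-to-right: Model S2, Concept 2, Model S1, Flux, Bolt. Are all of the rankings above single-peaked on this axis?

yes

Axis positions: Model S2=1, Concept 2=2, Model S1=3, Flux=4, Bolt=5.
Faction 1 (peak Bolt at position 5): ranking walks positions 5-4-3-2-1, expanding outward from the peak — single-peaked.
Faction 2 (peak Flux at position 4): ranking walks positions 4-3-2-5-1, expanding outward from the peak — single-peaked.
Faction 3 (peak Concept 2 at position 2): ranking walks positions 2-1-3-4-5, expanding outward from the peak — single-peaked.
Faction 4 (peak Flux at position 4): ranking walks positions 4-3-5-2-1, expanding outward from the peak — single-peaked.
Faction 5 (peak Concept 2 at position 2): ranking walks positions 2-3-4-1-5, expanding outward from the peak — single-peaked.
Faction 6 (peak Model S2 at position 1): ranking walks positions 1-2-3-4-5, expanding outward from the peak — single-peaked.
Every ranking is single-peaked on this axis.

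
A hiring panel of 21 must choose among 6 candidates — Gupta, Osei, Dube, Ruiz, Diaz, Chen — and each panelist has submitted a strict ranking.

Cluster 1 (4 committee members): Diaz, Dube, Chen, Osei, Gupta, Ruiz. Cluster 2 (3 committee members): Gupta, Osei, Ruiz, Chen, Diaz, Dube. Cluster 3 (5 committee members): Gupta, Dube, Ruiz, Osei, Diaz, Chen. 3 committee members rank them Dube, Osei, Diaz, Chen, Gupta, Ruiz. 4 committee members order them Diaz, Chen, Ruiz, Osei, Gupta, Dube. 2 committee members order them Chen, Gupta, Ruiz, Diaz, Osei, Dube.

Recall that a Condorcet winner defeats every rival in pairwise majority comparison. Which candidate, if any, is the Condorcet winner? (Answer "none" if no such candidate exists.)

Pairwise majorities:
Gupta vs Osei: Gupta preferred on 3+5+2 = 10 ballots; Osei wins 11–10.
Gupta vs Dube: Gupta preferred on 3+5+4+2 = 14 ballots; Gupta wins 14–7.
Gupta vs Ruiz: Gupta is ranked higher on 4+3+5+3+2 = 17 ballots, Ruiz on 4. Gupta wins 17–4.
Gupta vs Diaz: 10 to 11, Diaz.
Gupta vs Chen: 3+5 = 8 for Gupta, 13 for Chen — Chen by 13–8.
Osei vs Dube: 3+4+2 = 9 for Osei, 12 for Dube — Dube by 12–9.
Osei vs Ruiz: 10 to 11, Ruiz.
Osei vs Diaz: 3+5+3 = 11 for Osei, 10 for Diaz — Osei by 11–10.
Osei vs Chen: 3+5+3 = 11 for Osei, 10 for Chen — Osei by 11–10.
Dube vs Ruiz: 12 to 9, Dube.
Dube vs Diaz: Dube preferred on 5+3 = 8 ballots; Diaz wins 13–8.
Dube vs Chen: Dube preferred on 4+5+3 = 12 ballots; Dube wins 12–9.
Ruiz vs Diaz: Ruiz preferred on 3+5+2 = 10 ballots; Diaz wins 11–10.
Ruiz vs Chen: Ruiz is ranked higher on 3+5 = 8 ballots, Chen on 13. Chen wins 13–8.
Diaz vs Chen: 4+5+3+4 = 16 for Diaz, 5 for Chen — Diaz by 16–5.
Every candidate loses at least once (Gupta loses to Osei; Osei loses to Dube; Dube loses to Gupta; Ruiz loses to Gupta; Diaz loses to Osei; Chen loses to Osei). The majority relation contains the cycle Gupta → Dube → Osei → Gupta, so there is no Condorcet winner.

none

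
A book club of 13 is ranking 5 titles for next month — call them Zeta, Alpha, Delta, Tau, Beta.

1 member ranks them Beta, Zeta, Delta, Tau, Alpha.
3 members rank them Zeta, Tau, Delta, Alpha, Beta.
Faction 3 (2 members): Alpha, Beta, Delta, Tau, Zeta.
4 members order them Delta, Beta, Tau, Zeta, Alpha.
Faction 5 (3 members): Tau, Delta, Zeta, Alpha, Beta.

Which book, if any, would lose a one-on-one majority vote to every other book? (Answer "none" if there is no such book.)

none

Head-to-head results (13 members):
Zeta vs Alpha: 1+3+4+3 = 11 for Zeta, 2 for Alpha — Zeta by 11–2.
Zeta vs Delta: Zeta is ranked higher on 1+3 = 4 ballots, Delta on 9. Delta wins 9–4.
Zeta vs Tau: Tau, 9–4.
Zeta vs Beta: Beta, 7–6.
Alpha vs Delta: Delta wins 11–2.
Alpha vs Tau: Alpha preferred on 2 ballots; Tau wins 11–2.
Alpha vs Beta: 8 to 5, Alpha.
Delta vs Tau: Delta, 7–6.
Delta vs Beta: 3+4+3 = 10 for Delta, 3 for Beta — Delta by 10–3.
Tau vs Beta: Tau is ranked higher on 3+3 = 6 ballots, Beta on 7. Beta wins 7–6.
Every book wins at least one matchup (Zeta beats Alpha; Alpha beats Beta; Delta beats Zeta; Tau beats Zeta; Beta beats Zeta), so there is no Condorcet loser.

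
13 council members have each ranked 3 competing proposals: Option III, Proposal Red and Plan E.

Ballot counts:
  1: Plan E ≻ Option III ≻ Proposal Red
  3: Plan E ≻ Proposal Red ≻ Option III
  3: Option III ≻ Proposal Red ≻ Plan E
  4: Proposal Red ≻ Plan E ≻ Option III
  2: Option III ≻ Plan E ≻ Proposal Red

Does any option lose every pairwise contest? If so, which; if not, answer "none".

Option III

Head-to-head results (13 council members):
Option III vs Proposal Red: Option III preferred on 1+3+2 = 6 ballots; Proposal Red wins 7–6.
Option III–Plan E: Plan E 8–5.
Proposal Red vs Plan E: 7 to 6, Proposal Red.
Option III is beaten in every head-to-head and is the Condorcet loser.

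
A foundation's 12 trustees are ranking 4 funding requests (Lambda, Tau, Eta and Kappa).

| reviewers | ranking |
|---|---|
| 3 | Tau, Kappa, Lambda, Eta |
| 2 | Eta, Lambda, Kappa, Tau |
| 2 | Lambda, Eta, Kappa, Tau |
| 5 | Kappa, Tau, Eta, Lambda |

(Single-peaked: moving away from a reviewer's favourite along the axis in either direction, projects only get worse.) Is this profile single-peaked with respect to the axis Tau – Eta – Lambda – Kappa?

no

Axis positions: Tau=1, Eta=2, Lambda=3, Kappa=4.
Cluster 1: ranking walks positions 1-4-3-2; Kappa is ranked above Eta even though Eta lies between Kappa and the peak Tau on the axis — preferences dip and rise again. Not single-peaked.
Cluster 2 (peak Eta at position 2): ranking walks positions 2-3-4-1, expanding outward from the peak — single-peaked.
Cluster 3 (peak Lambda at position 3): ranking walks positions 3-2-4-1, expanding outward from the peak — single-peaked.
Cluster 4: ranking walks positions 4-1-2-3; Tau is ranked above Lambda even though Lambda lies between Tau and the peak Kappa on the axis — preferences dip and rise again. Not single-peaked.
Cluster 1 violates single-peakedness, so the profile is not single-peaked on this axis.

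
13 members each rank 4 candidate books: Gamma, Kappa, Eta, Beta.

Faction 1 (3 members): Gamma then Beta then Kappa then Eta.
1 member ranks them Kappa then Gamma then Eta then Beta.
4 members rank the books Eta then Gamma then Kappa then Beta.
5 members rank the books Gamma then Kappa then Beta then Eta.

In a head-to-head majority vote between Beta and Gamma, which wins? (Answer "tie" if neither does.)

Gamma

No ballot ranks Beta above Gamma: 0.
Ballots ranking Gamma above Beta: 13 − 0 = 13.
Gamma wins the head-to-head 13–0.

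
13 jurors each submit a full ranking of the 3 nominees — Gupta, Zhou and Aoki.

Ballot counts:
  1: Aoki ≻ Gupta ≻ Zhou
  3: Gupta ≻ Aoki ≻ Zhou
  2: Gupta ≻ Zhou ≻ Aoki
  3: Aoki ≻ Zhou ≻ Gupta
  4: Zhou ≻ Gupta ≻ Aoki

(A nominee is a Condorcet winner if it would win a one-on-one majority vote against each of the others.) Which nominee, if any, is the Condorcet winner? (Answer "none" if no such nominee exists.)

Check each pair by majority over 13 ballots:
Gupta vs Zhou: Zhou wins 7–6.
Gupta vs Aoki: Gupta, 9–4.
Zhou vs Aoki: Aoki, 7–6.
No nominee is unbeaten: Gupta loses to Zhou; Zhou loses to Aoki; Aoki loses to Gupta. In particular Gupta beats Aoki beats Zhou beats Gupta is a majority cycle — no Condorcet winner exists.

none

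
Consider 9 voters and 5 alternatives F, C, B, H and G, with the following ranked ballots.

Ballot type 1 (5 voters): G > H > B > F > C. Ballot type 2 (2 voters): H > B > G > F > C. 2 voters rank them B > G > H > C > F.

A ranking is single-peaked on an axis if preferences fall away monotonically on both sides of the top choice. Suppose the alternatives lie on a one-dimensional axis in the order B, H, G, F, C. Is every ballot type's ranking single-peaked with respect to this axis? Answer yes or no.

no

Axis positions: B=1, H=2, G=3, F=4, C=5.
Ballot type 1 (peak G at position 3): ranking walks positions 3-2-1-4-5, expanding outward from the peak — single-peaked.
Ballot type 2 (peak H at position 2): ranking walks positions 2-1-3-4-5, expanding outward from the peak — single-peaked.
Ballot type 3: ranking walks positions 1-3-2-5-4; G is ranked above H even though H lies between G and the peak B on the axis — preferences dip and rise again. Not single-peaked.
Ballot type 3 violates single-peakedness, so the profile is not single-peaked on this axis.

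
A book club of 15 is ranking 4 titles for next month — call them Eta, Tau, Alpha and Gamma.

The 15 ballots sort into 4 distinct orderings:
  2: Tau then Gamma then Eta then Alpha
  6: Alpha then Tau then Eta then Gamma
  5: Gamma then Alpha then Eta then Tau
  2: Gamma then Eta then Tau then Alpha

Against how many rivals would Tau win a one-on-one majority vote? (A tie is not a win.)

Tau against each rival (15 members):
Tau–Eta: Tau 8–7.
Tau vs Alpha: 2+2 = 4 for Tau, 11 for Alpha — Alpha by 11–4.
Tau vs Gamma: Tau, 8–7.
Tau beats Eta, Gamma; loses to Alpha — 2 pairwise wins.

2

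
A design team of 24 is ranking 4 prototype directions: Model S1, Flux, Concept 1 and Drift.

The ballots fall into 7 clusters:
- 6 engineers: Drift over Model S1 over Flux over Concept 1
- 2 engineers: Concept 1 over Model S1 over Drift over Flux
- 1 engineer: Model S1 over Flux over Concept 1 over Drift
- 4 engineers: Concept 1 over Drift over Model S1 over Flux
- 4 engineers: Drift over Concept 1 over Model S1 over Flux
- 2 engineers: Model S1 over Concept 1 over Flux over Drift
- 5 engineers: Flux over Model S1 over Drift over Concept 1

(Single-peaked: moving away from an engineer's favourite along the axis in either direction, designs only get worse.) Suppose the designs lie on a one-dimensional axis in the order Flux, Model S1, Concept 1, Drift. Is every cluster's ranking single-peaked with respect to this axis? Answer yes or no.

Axis positions: Flux=1, Model S1=2, Concept 1=3, Drift=4.
Cluster 1: ranking walks positions 4-2-1-3; Model S1 is ranked above Concept 1 even though Concept 1 lies between Model S1 and the peak Drift on the axis — preferences dip and rise again. Not single-peaked.
Cluster 2 (peak Concept 1 at position 3): ranking walks positions 3-2-4-1, expanding outward from the peak — single-peaked.
Cluster 3 (peak Model S1 at position 2): ranking walks positions 2-1-3-4, expanding outward from the peak — single-peaked.
Cluster 4 (peak Concept 1 at position 3): ranking walks positions 3-4-2-1, expanding outward from the peak — single-peaked.
Cluster 5 (peak Drift at position 4): ranking walks positions 4-3-2-1, expanding outward from the peak — single-peaked.
Cluster 6 (peak Model S1 at position 2): ranking walks positions 2-3-1-4, expanding outward from the peak — single-peaked.
Cluster 7: ranking walks positions 1-2-4-3; Drift is ranked above Concept 1 even though Concept 1 lies between Drift and the peak Flux on the axis — preferences dip and rise again. Not single-peaked.
Cluster 1 violates single-peakedness, so the profile is not single-peaked on this axis.

no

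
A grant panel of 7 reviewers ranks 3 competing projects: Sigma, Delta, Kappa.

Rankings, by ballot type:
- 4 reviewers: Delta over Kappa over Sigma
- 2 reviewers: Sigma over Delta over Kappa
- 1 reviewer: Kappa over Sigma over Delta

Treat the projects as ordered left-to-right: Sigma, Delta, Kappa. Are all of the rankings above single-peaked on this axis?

no

Axis positions: Sigma=1, Delta=2, Kappa=3.
Ballot type 1 (peak Delta at position 2): ranking walks positions 2-3-1, expanding outward from the peak — single-peaked.
Ballot type 2 (peak Sigma at position 1): ranking walks positions 1-2-3, expanding outward from the peak — single-peaked.
Ballot type 3: ranking walks positions 3-1-2; Sigma is ranked above Delta even though Delta lies between Sigma and the peak Kappa on the axis — preferences dip and rise again. Not single-peaked.
Ballot type 3 violates single-peakedness, so the profile is not single-peaked on this axis.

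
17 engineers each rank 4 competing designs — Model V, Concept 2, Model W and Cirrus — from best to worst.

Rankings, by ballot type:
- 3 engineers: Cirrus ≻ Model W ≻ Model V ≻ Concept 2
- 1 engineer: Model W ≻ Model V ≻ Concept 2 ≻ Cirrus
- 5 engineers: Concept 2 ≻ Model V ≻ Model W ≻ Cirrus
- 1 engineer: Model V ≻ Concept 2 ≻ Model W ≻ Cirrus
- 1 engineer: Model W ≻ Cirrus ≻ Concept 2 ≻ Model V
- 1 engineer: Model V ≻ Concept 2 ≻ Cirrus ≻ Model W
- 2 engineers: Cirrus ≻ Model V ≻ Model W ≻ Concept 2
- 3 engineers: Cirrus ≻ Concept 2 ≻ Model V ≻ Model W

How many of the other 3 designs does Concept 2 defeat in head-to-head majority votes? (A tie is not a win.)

2

Concept 2 against each rival (17 engineers):
Concept 2 vs Model V: Concept 2 preferred on 5+1+3 = 9 ballots; Concept 2 wins 9–8.
Concept 2 vs Model W: Concept 2, 10–7.
Concept 2 vs Cirrus: Cirrus wins 9–8.
Concept 2 beats Model V, Model W; loses to Cirrus — 2 pairwise wins.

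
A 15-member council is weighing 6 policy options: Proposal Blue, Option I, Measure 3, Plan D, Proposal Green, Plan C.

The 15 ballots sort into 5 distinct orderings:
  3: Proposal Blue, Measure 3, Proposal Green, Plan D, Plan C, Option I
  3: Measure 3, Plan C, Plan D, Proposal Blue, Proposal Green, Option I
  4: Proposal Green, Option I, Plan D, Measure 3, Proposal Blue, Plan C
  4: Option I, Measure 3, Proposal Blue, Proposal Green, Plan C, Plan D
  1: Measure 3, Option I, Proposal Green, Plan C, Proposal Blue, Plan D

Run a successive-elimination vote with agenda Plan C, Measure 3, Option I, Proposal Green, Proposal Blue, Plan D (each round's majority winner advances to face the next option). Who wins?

Proposal Blue

Round 1: Plan C vs Measure 3 — 0–15, Measure 3 advances.
Round 2: Measure 3 vs Option I — 7–8, Option I advances.
Round 3: Option I vs Proposal Green — 5–10, Proposal Green advances.
Round 4: Proposal Green vs Proposal Blue — 5–10, Proposal Blue advances.
Round 5: Proposal Blue vs Plan D — 8–7, Proposal Blue advances.
Proposal Blue survives the agenda.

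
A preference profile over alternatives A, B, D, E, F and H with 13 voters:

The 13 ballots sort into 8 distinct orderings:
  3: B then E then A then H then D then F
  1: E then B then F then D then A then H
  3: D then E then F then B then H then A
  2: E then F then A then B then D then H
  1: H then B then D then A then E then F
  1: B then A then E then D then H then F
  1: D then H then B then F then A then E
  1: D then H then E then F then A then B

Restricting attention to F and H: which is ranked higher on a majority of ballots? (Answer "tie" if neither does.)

Ballots ranking F above H: 1 + 3 + 2 = 6.
Ballots ranking H above F: 13 − 6 = 7.
H wins the head-to-head 7–6.

H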